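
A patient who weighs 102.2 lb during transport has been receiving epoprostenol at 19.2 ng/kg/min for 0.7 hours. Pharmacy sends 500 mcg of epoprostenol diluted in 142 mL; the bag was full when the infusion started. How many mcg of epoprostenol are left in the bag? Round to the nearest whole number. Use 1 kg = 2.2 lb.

Weight = 102.2 lb ÷ 2.2 lb/kg = 46.45455 kg
Dose = 19.2 ng/kg/min × 46.45455 kg = 891.9273 ng/min
891.9273 ng/min × 60 min/hr = 53515.64 ng/hr
Concentration = 500 mcg ÷ 142 mL = 3.521127 mcg/mL = 3521.127 ng/mL
Rate = 53515.64 ng/hr ÷ 3521.127 ng/mL = 15.19844 mL/hr
Volume infused = 15.19844 mL/hr × 0.7 hr = 10.63891 mL
Volume remaining = 142 − 10.63891 = 131.3611 mL
Drug remaining = 131.3611 mL × 3521.127 ng/mL = 462539.1 ng = 462.5391 mcg

463 mcg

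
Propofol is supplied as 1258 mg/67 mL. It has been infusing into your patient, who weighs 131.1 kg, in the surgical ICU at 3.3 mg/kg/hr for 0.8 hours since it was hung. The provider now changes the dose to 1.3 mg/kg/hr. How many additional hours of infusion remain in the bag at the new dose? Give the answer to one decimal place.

5.4 hours

Initial rate:
Dose = 3.3 mg/kg/hr × 131.1 kg = 432.63 mg/hr
Concentration = 1258 mg ÷ 67 mL = 18.77612 mg/mL
Rate = 432.63 mg/hr ÷ 18.77612 mg/mL = 23.0415 mL/hr
Volume infused so far = 23.0415 mL/hr × 0.8 hr = 18.4332 mL
Volume remaining = 67 − 18.4332 = 48.5668 mL
New rate:
Dose = 1.3 mg/kg/hr × 131.1 kg = 170.43 mg/hr
Rate = 170.43 mg/hr ÷ 18.77612 mg/mL = 9.076955 mL/hr
Time remaining = 48.5668 mL ÷ 9.076955 mL/hr = 5.35056 hr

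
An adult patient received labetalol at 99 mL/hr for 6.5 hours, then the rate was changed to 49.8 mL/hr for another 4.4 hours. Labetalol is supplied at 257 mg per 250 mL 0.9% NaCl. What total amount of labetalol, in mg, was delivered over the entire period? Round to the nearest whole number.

Concentration = 257 mg ÷ 250 mL = 1.028 mg/mL
Stage 1: 99 mL/hr × 6.5 hr = 643.5 mL → 643.5 mL × 1.028 mg/mL = 661.518 mg
Stage 2: 49.8 mL/hr × 4.4 hr = 219.12 mL → 219.12 mL × 1.028 mg/mL = 225.2554 mg
Total = 661.518 + 225.2554 = 886.7734 mg

887 mg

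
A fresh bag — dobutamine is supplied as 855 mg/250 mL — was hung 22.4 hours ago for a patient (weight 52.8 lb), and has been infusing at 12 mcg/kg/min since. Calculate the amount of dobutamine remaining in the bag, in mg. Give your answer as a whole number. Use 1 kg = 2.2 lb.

468 mg

Weight = 52.8 lb ÷ 2.2 lb/kg = 24 kg
Dose = 12 mcg/kg/min × 24 kg = 288 mcg/min
288 mcg/min × 60 min/hr = 17280 mcg/hr
Concentration = 855 mg ÷ 250 mL = 3.42 mg/mL = 3420 mcg/mL
Rate = 17280 mcg/hr ÷ 3420 mcg/mL = 5.052632 mL/hr
Volume infused = 5.052632 mL/hr × 22.4 hr = 113.1789 mL
Volume remaining = 250 − 113.1789 = 136.8211 mL
Drug remaining = 136.8211 mL × 3420 mcg/mL = 467928 mcg = 467.928 mg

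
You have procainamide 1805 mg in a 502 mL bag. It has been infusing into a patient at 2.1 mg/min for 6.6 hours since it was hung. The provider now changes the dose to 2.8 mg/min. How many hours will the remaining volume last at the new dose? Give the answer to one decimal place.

Initial rate:
2.1 mg/min × 60 min/hr = 126 mg/hr
Concentration = 1805 mg ÷ 502 mL = 3.595618 mg/mL
Rate = 126 mg/hr ÷ 3.595618 mg/mL = 35.04266 mL/hr
Volume infused so far = 35.04266 mL/hr × 6.6 hr = 231.2816 mL
Volume remaining = 502 − 231.2816 = 270.7184 mL
New rate:
2.8 mg/min × 60 min/hr = 168 mg/hr
Rate = 168 mg/hr ÷ 3.595618 mg/mL = 46.72355 mL/hr
Time remaining = 270.7184 mL ÷ 46.72355 mL/hr = 5.794048 hr

5.8 hours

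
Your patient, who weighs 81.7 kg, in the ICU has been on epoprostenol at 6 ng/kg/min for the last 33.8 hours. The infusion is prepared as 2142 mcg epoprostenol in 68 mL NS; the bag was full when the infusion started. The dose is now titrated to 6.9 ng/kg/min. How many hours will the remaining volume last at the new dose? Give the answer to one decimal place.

33.9 hours

Initial rate:
Dose = 6 ng/kg/min × 81.7 kg = 490.2 ng/min
490.2 ng/min × 60 min/hr = 29412 ng/hr
Concentration = 2142 mcg ÷ 68 mL = 31.5 mcg/mL = 31500 ng/mL
Rate = 29412 ng/hr ÷ 31500 ng/mL = 0.9337143 mL/hr
Volume infused so far = 0.9337143 mL/hr × 33.8 hr = 31.55954 mL
Volume remaining = 68 − 31.55954 = 36.44046 mL
New rate:
Dose = 6.9 ng/kg/min × 81.7 kg = 563.73 ng/min
563.73 ng/min × 60 min/hr = 33823.8 ng/hr
Rate = 33823.8 ng/hr ÷ 31500 ng/mL = 1.073771 mL/hr
Time remaining = 36.44046 mL ÷ 1.073771 mL/hr = 33.93688 hr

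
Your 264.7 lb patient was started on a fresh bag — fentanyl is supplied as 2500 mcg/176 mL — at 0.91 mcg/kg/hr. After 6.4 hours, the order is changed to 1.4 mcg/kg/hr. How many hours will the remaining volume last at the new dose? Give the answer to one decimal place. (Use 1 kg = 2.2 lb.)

10.7 hours

Initial rate:
Weight = 264.7 lb ÷ 2.2 lb/kg = 120.3182 kg
Dose = 0.91 mcg/kg/hr × 120.3182 kg = 109.4895 mcg/hr
Concentration = 2500 mcg ÷ 176 mL = 14.20455 mcg/mL
Rate = 109.4895 mcg/hr ÷ 14.20455 mcg/mL = 7.708064 mL/hr
Volume infused so far = 7.708064 mL/hr × 6.4 hr = 49.33161 mL
Volume remaining = 176 − 49.33161 = 126.6684 mL
New rate:
Dose = 1.4 mcg/kg/hr × 120.3182 kg = 168.4455 mcg/hr
Rate = 168.4455 mcg/hr ÷ 14.20455 mcg/mL = 11.85856 mL/hr
Time remaining = 126.6684 mL ÷ 11.85856 mL/hr = 10.6816 hr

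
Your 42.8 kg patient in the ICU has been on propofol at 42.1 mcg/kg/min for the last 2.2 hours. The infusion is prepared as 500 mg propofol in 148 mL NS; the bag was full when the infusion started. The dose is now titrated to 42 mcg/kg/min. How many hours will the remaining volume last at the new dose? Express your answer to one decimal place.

2.4 hours

Initial rate:
Dose = 42.1 mcg/kg/min × 42.8 kg = 1801.88 mcg/min
1801.88 mcg/min × 60 min/hr = 108112.8 mcg/hr
Concentration = 500 mg ÷ 148 mL = 3.378378 mg/mL = 3378.378 mcg/mL
Rate = 108112.8 mcg/hr ÷ 3378.378 mcg/mL = 32.00139 mL/hr
Volume infused so far = 32.00139 mL/hr × 2.2 hr = 70.40306 mL
Volume remaining = 148 − 70.40306 = 77.59694 mL
New rate:
Dose = 42 mcg/kg/min × 42.8 kg = 1797.6 mcg/min
1797.6 mcg/min × 60 min/hr = 107856 mcg/hr
Rate = 107856 mcg/hr ÷ 3378.378 mcg/mL = 31.92538 mL/hr
Time remaining = 77.59694 mL ÷ 31.92538 mL/hr = 2.430573 hr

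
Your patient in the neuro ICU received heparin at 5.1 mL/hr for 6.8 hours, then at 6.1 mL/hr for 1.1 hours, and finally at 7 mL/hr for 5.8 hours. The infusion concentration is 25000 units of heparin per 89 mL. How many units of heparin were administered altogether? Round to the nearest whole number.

23031 units

Concentration = 25000 units ÷ 89 mL = 280.8989 units/mL
Stage 1: 5.1 mL/hr × 6.8 hr = 34.68 mL → 34.68 mL × 280.8989 units/mL = 9741.573 units
Stage 2: 6.1 mL/hr × 1.1 hr = 6.71 mL → 6.71 mL × 280.8989 units/mL = 1884.831 units
Stage 3: 7 mL/hr × 5.8 hr = 40.6 mL → 40.6 mL × 280.8989 units/mL = 11404.49 units
Total = 9741.573 + 1884.831 + 11404.49 = 23030.9 units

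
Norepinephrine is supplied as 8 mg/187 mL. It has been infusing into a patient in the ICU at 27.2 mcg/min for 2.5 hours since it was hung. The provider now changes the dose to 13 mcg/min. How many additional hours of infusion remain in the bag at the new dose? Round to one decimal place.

5.0 hours

Initial rate:
27.2 mcg/min × 60 min/hr = 1632 mcg/hr
Concentration = 8 mg ÷ 187 mL = 0.04278075 mg/mL = 42.78075 mcg/mL
Rate = 1632 mcg/hr ÷ 42.78075 mcg/mL = 38.148 mL/hr
Volume infused so far = 38.148 mL/hr × 2.5 hr = 95.37 mL
Volume remaining = 187 − 95.37 = 91.63 mL
New rate:
13 mcg/min × 60 min/hr = 780 mcg/hr
Rate = 780 mcg/hr ÷ 42.78075 mcg/mL = 18.2325 mL/hr
Time remaining = 91.63 mL ÷ 18.2325 mL/hr = 5.025641 hr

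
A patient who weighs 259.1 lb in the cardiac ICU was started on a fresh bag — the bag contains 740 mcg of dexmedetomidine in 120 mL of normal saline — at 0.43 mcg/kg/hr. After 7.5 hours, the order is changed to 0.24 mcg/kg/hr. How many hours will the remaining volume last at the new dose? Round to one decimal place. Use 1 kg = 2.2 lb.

Initial rate:
Weight = 259.1 lb ÷ 2.2 lb/kg = 117.7727 kg
Dose = 0.43 mcg/kg/hr × 117.7727 kg = 50.64227 mcg/hr
Concentration = 740 mcg ÷ 120 mL = 6.166667 mcg/mL
Rate = 50.64227 mcg/hr ÷ 6.166667 mcg/mL = 8.21226 mL/hr
Volume infused so far = 8.21226 mL/hr × 7.5 hr = 61.59195 mL
Volume remaining = 120 − 61.59195 = 58.40805 mL
New rate:
Dose = 0.24 mcg/kg/hr × 117.7727 kg = 28.26545 mcg/hr
Rate = 28.26545 mcg/hr ÷ 6.166667 mcg/mL = 4.583587 mL/hr
Time remaining = 58.40805 mL ÷ 4.583587 mL/hr = 12.74287 hr

12.7 hours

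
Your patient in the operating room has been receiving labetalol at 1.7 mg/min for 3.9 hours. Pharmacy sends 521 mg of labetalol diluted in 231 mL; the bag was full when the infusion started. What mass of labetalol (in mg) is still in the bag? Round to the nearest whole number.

123 mg

1.7 mg/min × 60 min/hr = 102 mg/hr
Concentration = 521 mg ÷ 231 mL = 2.255411 mg/mL
Rate = 102 mg/hr ÷ 2.255411 mg/mL = 45.22457 mL/hr
Volume infused = 45.22457 mL/hr × 3.9 hr = 176.3758 mL
Volume remaining = 231 − 176.3758 = 54.62418 mL
Drug remaining = 54.62418 mL × 2.255411 mg/mL = 123.2 mg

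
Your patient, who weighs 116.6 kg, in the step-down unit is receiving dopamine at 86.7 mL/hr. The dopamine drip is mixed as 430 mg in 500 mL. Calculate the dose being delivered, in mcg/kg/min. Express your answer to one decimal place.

Concentration = 430 mg ÷ 500 mL = 0.86 mg/mL = 860 mcg/mL
Drug rate = 86.7 mL/hr × 860 mcg/mL = 74562 mcg/hr
74562 mcg/hr ÷ 60 min/hr = 1242.7 mcg/min
1242.7 mcg/min ÷ 116.6 kg = 10.6578 mcg/kg/min

10.7 mcg/kg/min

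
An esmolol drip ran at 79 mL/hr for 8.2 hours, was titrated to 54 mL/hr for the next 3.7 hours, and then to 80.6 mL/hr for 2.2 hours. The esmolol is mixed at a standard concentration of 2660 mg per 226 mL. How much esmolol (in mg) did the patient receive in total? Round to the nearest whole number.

Concentration = 2660 mg ÷ 226 mL = 11.76991 mg/mL
Stage 1: 79 mL/hr × 8.2 hr = 647.8 mL → 647.8 mL × 11.76991 mg/mL = 7624.549 mg
Stage 2: 54 mL/hr × 3.7 hr = 199.8 mL → 199.8 mL × 11.76991 mg/mL = 2351.628 mg
Stage 3: 80.6 mL/hr × 2.2 hr = 177.32 mL → 177.32 mL × 11.76991 mg/mL = 2087.041 mg
Total = 7624.549 + 2351.628 + 2087.041 = 12063.22 mg

12063 mg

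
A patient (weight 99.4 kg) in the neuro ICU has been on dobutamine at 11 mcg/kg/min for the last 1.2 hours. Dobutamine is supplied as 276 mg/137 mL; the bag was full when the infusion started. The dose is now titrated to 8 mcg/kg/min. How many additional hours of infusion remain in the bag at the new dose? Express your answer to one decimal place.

4.1 hours

Initial rate:
Dose = 11 mcg/kg/min × 99.4 kg = 1093.4 mcg/min
1093.4 mcg/min × 60 min/hr = 65604 mcg/hr
Concentration = 276 mg ÷ 137 mL = 2.014599 mg/mL = 2014.599 mcg/mL
Rate = 65604 mcg/hr ÷ 2014.599 mcg/mL = 32.5643 mL/hr
Volume infused so far = 32.5643 mL/hr × 1.2 hr = 39.07717 mL
Volume remaining = 137 − 39.07717 = 97.92283 mL
New rate:
Dose = 8 mcg/kg/min × 99.4 kg = 795.2 mcg/min
795.2 mcg/min × 60 min/hr = 47712 mcg/hr
Rate = 47712 mcg/hr ÷ 2014.599 mcg/mL = 23.68313 mL/hr
Time remaining = 97.92283 mL ÷ 23.68313 mL/hr = 4.134708 hr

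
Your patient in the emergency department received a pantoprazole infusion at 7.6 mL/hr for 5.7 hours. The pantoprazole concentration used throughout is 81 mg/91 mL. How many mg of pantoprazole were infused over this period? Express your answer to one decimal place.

Concentration = 81 mg ÷ 91 mL = 0.8901099 mg/mL
Drug rate = 7.6 mL/hr × 0.8901099 mg/mL = 6.764835 mg/hr
Total = 6.764835 mg/hr × 5.7 hr = 38.55956 mg

38.6 mg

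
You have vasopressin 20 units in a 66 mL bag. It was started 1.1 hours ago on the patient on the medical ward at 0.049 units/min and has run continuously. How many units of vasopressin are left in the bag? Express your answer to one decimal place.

0.049 units/min × 60 min/hr = 2.94 units/hr
Concentration = 20 units ÷ 66 mL = 0.3030303 units/mL
Rate = 2.94 units/hr ÷ 0.3030303 units/mL = 9.702 mL/hr
Volume infused = 9.702 mL/hr × 1.1 hr = 10.6722 mL
Volume remaining = 66 − 10.6722 = 55.3278 mL
Drug remaining = 55.3278 mL × 0.3030303 units/mL = 16.766 units

16.8 units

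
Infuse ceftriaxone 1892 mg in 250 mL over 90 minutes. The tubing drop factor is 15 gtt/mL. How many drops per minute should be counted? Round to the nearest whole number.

250 mL ÷ (90 min) = 2.777778 mL/min
2.777778 mL/min × 15 gtt/mL = 41.66667 gtt/min

42 gtt/min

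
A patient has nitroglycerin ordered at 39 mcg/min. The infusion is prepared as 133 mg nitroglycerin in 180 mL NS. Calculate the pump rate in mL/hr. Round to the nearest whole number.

39 mcg/min × 60 min/hr = 2340 mcg/hr
Concentration = 133 mg ÷ 180 mL = 0.7388889 mg/mL = 738.8889 mcg/mL
Rate = 2340 mcg/hr ÷ 738.8889 mcg/mL = 3.166917 mL/hr

3 mL/hr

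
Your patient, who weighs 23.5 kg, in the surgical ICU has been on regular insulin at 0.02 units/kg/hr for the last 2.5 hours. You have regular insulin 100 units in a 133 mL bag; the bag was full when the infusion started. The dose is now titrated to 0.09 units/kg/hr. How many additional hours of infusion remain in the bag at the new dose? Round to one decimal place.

Initial rate:
Dose = 0.02 units/kg/hr × 23.5 kg = 0.47 units/hr
Concentration = 100 units ÷ 133 mL = 0.7518797 units/mL
Rate = 0.47 units/hr ÷ 0.7518797 units/mL = 0.6251 mL/hr
Volume infused so far = 0.6251 mL/hr × 2.5 hr = 1.56275 mL
Volume remaining = 133 − 1.56275 = 131.4373 mL
New rate:
Dose = 0.09 units/kg/hr × 23.5 kg = 2.115 units/hr
Rate = 2.115 units/hr ÷ 0.7518797 units/mL = 2.81295 mL/hr
Time remaining = 131.4373 mL ÷ 2.81295 mL/hr = 46.72577 hr

46.7 hours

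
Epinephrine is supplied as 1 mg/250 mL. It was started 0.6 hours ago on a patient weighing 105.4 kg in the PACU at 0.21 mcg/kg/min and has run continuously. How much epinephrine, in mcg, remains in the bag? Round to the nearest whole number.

Dose = 0.21 mcg/kg/min × 105.4 kg = 22.134 mcg/min
22.134 mcg/min × 60 min/hr = 1328.04 mcg/hr
Concentration = 1 mg ÷ 250 mL = 0.004 mg/mL = 4 mcg/mL
Rate = 1328.04 mcg/hr ÷ 4 mcg/mL = 332.01 mL/hr
Volume infused = 332.01 mL/hr × 0.6 hr = 199.206 mL
Volume remaining = 250 − 199.206 = 50.794 mL
Drug remaining = 50.794 mL × 4 mcg/mL = 203.176 mcg

203 mcg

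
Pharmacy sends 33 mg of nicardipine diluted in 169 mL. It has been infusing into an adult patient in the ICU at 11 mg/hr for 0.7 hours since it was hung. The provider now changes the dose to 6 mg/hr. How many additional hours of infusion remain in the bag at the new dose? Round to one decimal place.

4.2 hours

Initial rate:
Concentration = 33 mg ÷ 169 mL = 0.1952663 mg/mL
Rate = 11 mg/hr ÷ 0.1952663 mg/mL = 56.33333 mL/hr
Volume infused so far = 56.33333 mL/hr × 0.7 hr = 39.43333 mL
Volume remaining = 169 − 39.43333 = 129.5667 mL
New rate:
Rate = 6 mg/hr ÷ 0.1952663 mg/mL = 30.72727 mL/hr
Time remaining = 129.5667 mL ÷ 30.72727 mL/hr = 4.216667 hr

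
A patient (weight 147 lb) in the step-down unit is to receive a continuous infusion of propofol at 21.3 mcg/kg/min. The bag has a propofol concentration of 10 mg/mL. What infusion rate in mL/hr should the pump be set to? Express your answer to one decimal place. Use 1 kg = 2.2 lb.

Weight = 147 lb ÷ 2.2 lb/kg = 66.81818 kg
Dose = 21.3 mcg/kg/min × 66.81818 kg = 1423.227 mcg/min
1423.227 mcg/min × 60 min/hr = 85393.64 mcg/hr
Concentration = 10 mg/mL = 10000 mcg/mL
Rate = 85393.64 mcg/hr ÷ 10000 mcg/mL = 8.539364 mL/hr

8.5 mL/hr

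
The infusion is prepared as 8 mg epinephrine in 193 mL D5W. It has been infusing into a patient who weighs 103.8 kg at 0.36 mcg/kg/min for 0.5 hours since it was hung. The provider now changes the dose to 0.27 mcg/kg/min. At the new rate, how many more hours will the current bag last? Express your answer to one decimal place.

Initial rate:
Dose = 0.36 mcg/kg/min × 103.8 kg = 37.368 mcg/min
37.368 mcg/min × 60 min/hr = 2242.08 mcg/hr
Concentration = 8 mg ÷ 193 mL = 0.04145078 mg/mL = 41.45078 mcg/mL
Rate = 2242.08 mcg/hr ÷ 41.45078 mcg/mL = 54.09018 mL/hr
Volume infused so far = 54.09018 mL/hr × 0.5 hr = 27.04509 mL
Volume remaining = 193 − 27.04509 = 165.9549 mL
New rate:
Dose = 0.27 mcg/kg/min × 103.8 kg = 28.026 mcg/min
28.026 mcg/min × 60 min/hr = 1681.56 mcg/hr
Rate = 1681.56 mcg/hr ÷ 41.45078 mcg/mL = 40.56764 mL/hr
Time remaining = 165.9549 mL ÷ 40.56764 mL/hr = 4.09082 hr

4.1 hours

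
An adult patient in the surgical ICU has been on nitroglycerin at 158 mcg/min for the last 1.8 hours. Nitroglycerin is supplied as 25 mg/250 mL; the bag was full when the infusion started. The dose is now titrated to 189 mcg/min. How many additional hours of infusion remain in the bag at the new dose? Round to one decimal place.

0.7 hours

Initial rate:
158 mcg/min × 60 min/hr = 9480 mcg/hr
Concentration = 25 mg ÷ 250 mL = 0.1 mg/mL = 100 mcg/mL
Rate = 9480 mcg/hr ÷ 100 mcg/mL = 94.8 mL/hr
Volume infused so far = 94.8 mL/hr × 1.8 hr = 170.64 mL
Volume remaining = 250 − 170.64 = 79.36 mL
New rate:
189 mcg/min × 60 min/hr = 11340 mcg/hr
Rate = 11340 mcg/hr ÷ 100 mcg/mL = 113.4 mL/hr
Time remaining = 79.36 mL ÷ 113.4 mL/hr = 0.6998236 hr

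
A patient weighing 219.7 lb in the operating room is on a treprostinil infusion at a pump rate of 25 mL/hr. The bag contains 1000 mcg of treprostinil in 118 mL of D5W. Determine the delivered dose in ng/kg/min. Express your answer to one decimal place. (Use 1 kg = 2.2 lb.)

35.4 ng/kg/min

Weight = 219.7 lb ÷ 2.2 lb/kg = 99.86364 kg
Concentration = 1000 mcg ÷ 118 mL = 8.474576 mcg/mL = 8474.576 ng/mL
Drug rate = 25 mL/hr × 8474.576 ng/mL = 211864.4 ng/hr
211864.4 ng/hr ÷ 60 min/hr = 3531.073 ng/min
3531.073 ng/min ÷ 99.86364 kg = 35.35895 ng/kg/min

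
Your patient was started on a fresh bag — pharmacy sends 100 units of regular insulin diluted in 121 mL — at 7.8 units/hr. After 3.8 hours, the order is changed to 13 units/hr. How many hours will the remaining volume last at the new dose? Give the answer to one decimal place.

5.4 hours

Initial rate:
Concentration = 100 units ÷ 121 mL = 0.8264463 units/mL
Rate = 7.8 units/hr ÷ 0.8264463 units/mL = 9.438 mL/hr
Volume infused so far = 9.438 mL/hr × 3.8 hr = 35.8644 mL
Volume remaining = 121 − 35.8644 = 85.1356 mL
New rate:
Rate = 13 units/hr ÷ 0.8264463 units/mL = 15.73 mL/hr
Time remaining = 85.1356 mL ÷ 15.73 mL/hr = 5.412308 hr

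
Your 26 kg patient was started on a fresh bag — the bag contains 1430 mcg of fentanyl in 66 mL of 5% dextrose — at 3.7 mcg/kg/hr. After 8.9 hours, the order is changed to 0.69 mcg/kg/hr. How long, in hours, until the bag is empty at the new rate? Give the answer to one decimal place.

32.0 hours

Initial rate:
Dose = 3.7 mcg/kg/hr × 26 kg = 96.2 mcg/hr
Concentration = 1430 mcg ÷ 66 mL = 21.66667 mcg/mL
Rate = 96.2 mcg/hr ÷ 21.66667 mcg/mL = 4.44 mL/hr
Volume infused so far = 4.44 mL/hr × 8.9 hr = 39.516 mL
Volume remaining = 66 − 39.516 = 26.484 mL
New rate:
Dose = 0.69 mcg/kg/hr × 26 kg = 17.94 mcg/hr
Rate = 17.94 mcg/hr ÷ 21.66667 mcg/mL = 0.828 mL/hr
Time remaining = 26.484 mL ÷ 0.828 mL/hr = 31.98551 hr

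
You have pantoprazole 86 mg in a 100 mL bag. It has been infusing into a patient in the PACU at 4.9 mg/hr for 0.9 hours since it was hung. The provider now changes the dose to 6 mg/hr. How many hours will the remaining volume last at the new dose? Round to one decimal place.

13.6 hours

Initial rate:
Concentration = 86 mg ÷ 100 mL = 0.86 mg/mL
Rate = 4.9 mg/hr ÷ 0.86 mg/mL = 5.697674 mL/hr
Volume infused so far = 5.697674 mL/hr × 0.9 hr = 5.127907 mL
Volume remaining = 100 − 5.127907 = 94.87209 mL
New rate:
Rate = 6 mg/hr ÷ 0.86 mg/mL = 6.976744 mL/hr
Time remaining = 94.87209 mL ÷ 6.976744 mL/hr = 13.59833 hr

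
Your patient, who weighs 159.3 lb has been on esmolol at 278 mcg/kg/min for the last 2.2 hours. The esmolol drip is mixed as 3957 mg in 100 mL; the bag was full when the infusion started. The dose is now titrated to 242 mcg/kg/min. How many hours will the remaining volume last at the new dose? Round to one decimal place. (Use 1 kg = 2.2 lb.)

Initial rate:
Weight = 159.3 lb ÷ 2.2 lb/kg = 72.40909 kg
Dose = 278 mcg/kg/min × 72.40909 kg = 20129.73 mcg/min
20129.73 mcg/min × 60 min/hr = 1207784 mcg/hr
Concentration = 3957 mg ÷ 100 mL = 39.57 mg/mL = 39570 mcg/mL
Rate = 1207784 mcg/hr ÷ 39570 mcg/mL = 30.52271 mL/hr
Volume infused so far = 30.52271 mL/hr × 2.2 hr = 67.14996 mL
Volume remaining = 100 − 67.14996 = 32.85004 mL
New rate:
Dose = 242 mcg/kg/min × 72.40909 kg = 17523 mcg/min
17523 mcg/min × 60 min/hr = 1051380 mcg/hr
Rate = 1051380 mcg/hr ÷ 39570 mcg/mL = 26.57013 mL/hr
Time remaining = 32.85004 mL ÷ 26.57013 mL/hr = 1.236352 hr

1.2 hours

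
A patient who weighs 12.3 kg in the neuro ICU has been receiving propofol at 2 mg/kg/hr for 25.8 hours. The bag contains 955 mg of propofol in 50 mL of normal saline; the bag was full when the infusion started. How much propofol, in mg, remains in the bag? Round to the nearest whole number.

320 mg

Dose = 2 mg/kg/hr × 12.3 kg = 24.6 mg/hr
Concentration = 955 mg ÷ 50 mL = 19.1 mg/mL
Rate = 24.6 mg/hr ÷ 19.1 mg/mL = 1.287958 mL/hr
Volume infused = 1.287958 mL/hr × 25.8 hr = 33.22932 mL
Volume remaining = 50 − 33.22932 = 16.77068 mL
Drug remaining = 16.77068 mL × 19.1 mg/mL = 320.32 mg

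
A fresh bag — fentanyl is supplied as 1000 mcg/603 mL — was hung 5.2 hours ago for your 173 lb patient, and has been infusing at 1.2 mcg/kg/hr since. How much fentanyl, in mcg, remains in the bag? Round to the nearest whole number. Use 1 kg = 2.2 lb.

Weight = 173 lb ÷ 2.2 lb/kg = 78.63636 kg
Dose = 1.2 mcg/kg/hr × 78.63636 kg = 94.36364 mcg/hr
Concentration = 1000 mcg ÷ 603 mL = 1.658375 mcg/mL
Rate = 94.36364 mcg/hr ÷ 1.658375 mcg/mL = 56.90127 mL/hr
Volume infused = 56.90127 mL/hr × 5.2 hr = 295.8866 mL
Volume remaining = 603 − 295.8866 = 307.1134 mL
Drug remaining = 307.1134 mL × 1.658375 mcg/mL = 509.3091 mcg

509 mcg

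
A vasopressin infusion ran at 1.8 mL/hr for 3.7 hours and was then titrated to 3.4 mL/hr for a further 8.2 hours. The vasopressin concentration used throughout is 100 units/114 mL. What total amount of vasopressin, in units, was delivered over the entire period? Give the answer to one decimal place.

30.3 units

Concentration = 100 units ÷ 114 mL = 0.877193 units/mL
Stage 1: 1.8 mL/hr × 3.7 hr = 6.66 mL → 6.66 mL × 0.877193 units/mL = 5.842105 units
Stage 2: 3.4 mL/hr × 8.2 hr = 27.88 mL → 27.88 mL × 0.877193 units/mL = 24.45614 units
Total = 5.842105 + 24.45614 = 30.29825 units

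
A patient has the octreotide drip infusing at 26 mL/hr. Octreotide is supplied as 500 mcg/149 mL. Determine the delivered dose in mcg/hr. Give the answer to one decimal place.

87.2 mcg/hr

Concentration = 500 mcg ÷ 149 mL = 3.355705 mcg/mL
Drug rate = 26 mL/hr × 3.355705 mcg/mL = 87.24832 mcg/hr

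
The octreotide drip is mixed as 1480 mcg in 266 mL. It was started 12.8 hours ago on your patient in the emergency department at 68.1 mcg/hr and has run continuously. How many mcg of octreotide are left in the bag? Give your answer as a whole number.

608 mcg

Concentration = 1480 mcg ÷ 266 mL = 5.56391 mcg/mL
Rate = 68.1 mcg/hr ÷ 5.56391 mcg/mL = 12.23959 mL/hr
Volume infused = 12.23959 mL/hr × 12.8 hr = 156.6668 mL
Volume remaining = 266 − 156.6668 = 109.3332 mL
Drug remaining = 109.3332 mL × 5.56391 mcg/mL = 608.32 mcg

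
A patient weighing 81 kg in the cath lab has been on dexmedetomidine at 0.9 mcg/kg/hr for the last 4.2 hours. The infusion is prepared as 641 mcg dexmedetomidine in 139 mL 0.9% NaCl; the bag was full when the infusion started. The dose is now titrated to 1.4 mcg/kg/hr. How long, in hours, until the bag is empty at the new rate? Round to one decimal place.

3.0 hours

Initial rate:
Dose = 0.9 mcg/kg/hr × 81 kg = 72.9 mcg/hr
Concentration = 641 mcg ÷ 139 mL = 4.611511 mcg/mL
Rate = 72.9 mcg/hr ÷ 4.611511 mcg/mL = 15.80827 mL/hr
Volume infused so far = 15.80827 mL/hr × 4.2 hr = 66.39473 mL
Volume remaining = 139 − 66.39473 = 72.60527 mL
New rate:
Dose = 1.4 mcg/kg/hr × 81 kg = 113.4 mcg/hr
Rate = 113.4 mcg/hr ÷ 4.611511 mcg/mL = 24.59064 mL/hr
Time remaining = 72.60527 mL ÷ 24.59064 mL/hr = 2.952557 hr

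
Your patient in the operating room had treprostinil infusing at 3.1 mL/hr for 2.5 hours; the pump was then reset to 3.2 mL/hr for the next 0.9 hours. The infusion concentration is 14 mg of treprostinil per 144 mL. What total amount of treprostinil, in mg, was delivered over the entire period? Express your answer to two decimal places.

Concentration = 14 mg ÷ 144 mL = 0.09722222 mg/mL
Stage 1: 3.1 mL/hr × 2.5 hr = 7.75 mL → 7.75 mL × 0.09722222 mg/mL = 0.7534722 mg
Stage 2: 3.2 mL/hr × 0.9 hr = 2.88 mL → 2.88 mL × 0.09722222 mg/mL = 0.28 mg
Total = 0.7534722 + 0.28 = 1.033472 mg

1.03 mg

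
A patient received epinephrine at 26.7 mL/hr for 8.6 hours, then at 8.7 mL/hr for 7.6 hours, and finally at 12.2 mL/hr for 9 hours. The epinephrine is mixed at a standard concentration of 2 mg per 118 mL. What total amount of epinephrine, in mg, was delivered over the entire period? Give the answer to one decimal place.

6.9 mg

Concentration = 2 mg ÷ 118 mL = 0.01694915 mg/mL
Stage 1: 26.7 mL/hr × 8.6 hr = 229.62 mL → 229.62 mL × 0.01694915 mg/mL = 3.891864 mg
Stage 2: 8.7 mL/hr × 7.6 hr = 66.12 mL → 66.12 mL × 0.01694915 mg/mL = 1.120678 mg
Stage 3: 12.2 mL/hr × 9 hr = 109.8 mL → 109.8 mL × 0.01694915 mg/mL = 1.861017 mg
Total = 3.891864 + 1.120678 + 1.861017 = 6.873559 mg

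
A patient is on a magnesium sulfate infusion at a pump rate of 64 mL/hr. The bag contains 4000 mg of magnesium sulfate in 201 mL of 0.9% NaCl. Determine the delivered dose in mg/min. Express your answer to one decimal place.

Concentration = 4000 mg ÷ 201 mL = 19.9005 mg/mL
Drug rate = 64 mL/hr × 19.9005 mg/mL = 1273.632 mg/hr
1273.632 mg/hr ÷ 60 min/hr = 21.2272 mg/min

21.2 mg/min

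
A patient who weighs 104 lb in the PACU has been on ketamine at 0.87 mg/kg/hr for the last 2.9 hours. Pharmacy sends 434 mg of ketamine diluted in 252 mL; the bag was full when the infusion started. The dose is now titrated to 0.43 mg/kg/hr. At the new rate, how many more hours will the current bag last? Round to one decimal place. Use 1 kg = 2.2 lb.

15.5 hours

Initial rate:
Weight = 104 lb ÷ 2.2 lb/kg = 47.27273 kg
Dose = 0.87 mg/kg/hr × 47.27273 kg = 41.12727 mg/hr
Concentration = 434 mg ÷ 252 mL = 1.722222 mg/mL
Rate = 41.12727 mg/hr ÷ 1.722222 mg/mL = 23.88035 mL/hr
Volume infused so far = 23.88035 mL/hr × 2.9 hr = 69.25302 mL
Volume remaining = 252 − 69.25302 = 182.747 mL
New rate:
Dose = 0.43 mg/kg/hr × 47.27273 kg = 20.32727 mg/hr
Rate = 20.32727 mg/hr ÷ 1.722222 mg/mL = 11.80293 mL/hr
Time remaining = 182.747 mL ÷ 11.80293 mL/hr = 15.48318 hr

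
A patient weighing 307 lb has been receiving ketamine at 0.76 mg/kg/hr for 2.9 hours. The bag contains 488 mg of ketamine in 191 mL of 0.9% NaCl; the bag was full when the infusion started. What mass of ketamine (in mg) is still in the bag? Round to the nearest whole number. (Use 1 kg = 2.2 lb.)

Weight = 307 lb ÷ 2.2 lb/kg = 139.5455 kg
Dose = 0.76 mg/kg/hr × 139.5455 kg = 106.0545 mg/hr
Concentration = 488 mg ÷ 191 mL = 2.554974 mg/mL
Rate = 106.0545 mg/hr ÷ 2.554974 mg/mL = 41.50905 mL/hr
Volume infused = 41.50905 mL/hr × 2.9 hr = 120.3763 mL
Volume remaining = 191 − 120.3763 = 70.62374 mL
Drug remaining = 70.62374 mL × 2.554974 mg/mL = 180.4418 mg

180 mg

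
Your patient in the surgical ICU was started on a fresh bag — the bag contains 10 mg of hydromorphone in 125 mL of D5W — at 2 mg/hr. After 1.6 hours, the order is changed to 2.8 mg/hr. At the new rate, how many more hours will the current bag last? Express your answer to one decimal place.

2.4 hours

Initial rate:
Concentration = 10 mg ÷ 125 mL = 0.08 mg/mL
Rate = 2 mg/hr ÷ 0.08 mg/mL = 25 mL/hr
Volume infused so far = 25 mL/hr × 1.6 hr = 40 mL
Volume remaining = 125 − 40 = 85 mL
New rate:
Rate = 2.8 mg/hr ÷ 0.08 mg/mL = 35 mL/hr
Time remaining = 85 mL ÷ 35 mL/hr = 2.428571 hr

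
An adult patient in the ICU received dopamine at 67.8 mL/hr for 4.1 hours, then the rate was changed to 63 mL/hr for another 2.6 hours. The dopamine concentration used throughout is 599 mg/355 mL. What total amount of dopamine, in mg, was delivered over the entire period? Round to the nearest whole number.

Concentration = 599 mg ÷ 355 mL = 1.687324 mg/mL
Stage 1: 67.8 mL/hr × 4.1 hr = 277.98 mL → 277.98 mL × 1.687324 mg/mL = 469.0423 mg
Stage 2: 63 mL/hr × 2.6 hr = 163.8 mL → 163.8 mL × 1.687324 mg/mL = 276.3837 mg
Total = 469.0423 + 276.3837 = 745.426 mg

745 mg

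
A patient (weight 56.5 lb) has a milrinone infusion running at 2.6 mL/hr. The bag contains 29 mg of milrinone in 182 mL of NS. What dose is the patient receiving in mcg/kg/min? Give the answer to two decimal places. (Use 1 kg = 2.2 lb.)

Weight = 56.5 lb ÷ 2.2 lb/kg = 25.68182 kg
Concentration = 29 mg ÷ 182 mL = 0.1593407 mg/mL = 159.3407 mcg/mL
Drug rate = 2.6 mL/hr × 159.3407 mcg/mL = 414.2857 mcg/hr
414.2857 mcg/hr ÷ 60 min/hr = 6.904762 mcg/min
6.904762 mcg/min ÷ 25.68182 kg = 0.268858 mcg/kg/min

0.27 mcg/kg/min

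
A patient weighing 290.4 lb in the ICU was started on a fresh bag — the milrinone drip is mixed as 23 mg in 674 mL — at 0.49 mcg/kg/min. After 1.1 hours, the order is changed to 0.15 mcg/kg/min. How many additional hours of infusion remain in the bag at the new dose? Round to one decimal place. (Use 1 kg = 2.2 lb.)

15.8 hours

Initial rate:
Weight = 290.4 lb ÷ 2.2 lb/kg = 132 kg
Dose = 0.49 mcg/kg/min × 132 kg = 64.68 mcg/min
64.68 mcg/min × 60 min/hr = 3880.8 mcg/hr
Concentration = 23 mg ÷ 674 mL = 0.03412463 mg/mL = 34.12463 mcg/mL
Rate = 3880.8 mcg/hr ÷ 34.12463 mcg/mL = 113.7243 mL/hr
Volume infused so far = 113.7243 mL/hr × 1.1 hr = 125.0967 mL
Volume remaining = 674 − 125.0967 = 548.9033 mL
New rate:
Dose = 0.15 mcg/kg/min × 132 kg = 19.8 mcg/min
19.8 mcg/min × 60 min/hr = 1188 mcg/hr
Rate = 1188 mcg/hr ÷ 34.12463 mcg/mL = 34.81357 mL/hr
Time remaining = 548.9033 mL ÷ 34.81357 mL/hr = 15.76694 hr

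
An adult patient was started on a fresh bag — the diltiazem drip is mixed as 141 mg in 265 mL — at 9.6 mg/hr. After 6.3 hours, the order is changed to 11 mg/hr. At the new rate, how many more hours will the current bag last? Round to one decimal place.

7.3 hours

Initial rate:
Concentration = 141 mg ÷ 265 mL = 0.5320755 mg/mL
Rate = 9.6 mg/hr ÷ 0.5320755 mg/mL = 18.04255 mL/hr
Volume infused so far = 18.04255 mL/hr × 6.3 hr = 113.6681 mL
Volume remaining = 265 − 113.6681 = 151.3319 mL
New rate:
Rate = 11 mg/hr ÷ 0.5320755 mg/mL = 20.67376 mL/hr
Time remaining = 151.3319 mL ÷ 20.67376 mL/hr = 7.32 hr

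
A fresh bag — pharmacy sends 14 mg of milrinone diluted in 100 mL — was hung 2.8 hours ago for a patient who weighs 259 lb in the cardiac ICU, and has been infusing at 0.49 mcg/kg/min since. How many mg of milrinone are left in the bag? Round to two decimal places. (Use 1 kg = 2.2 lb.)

Weight = 259 lb ÷ 2.2 lb/kg = 117.7273 kg
Dose = 0.49 mcg/kg/min × 117.7273 kg = 57.68636 mcg/min
57.68636 mcg/min × 60 min/hr = 3461.182 mcg/hr
Concentration = 14 mg ÷ 100 mL = 0.14 mg/mL = 140 mcg/mL
Rate = 3461.182 mcg/hr ÷ 140 mcg/mL = 24.72273 mL/hr
Volume infused = 24.72273 mL/hr × 2.8 hr = 69.22364 mL
Volume remaining = 100 − 69.22364 = 30.77636 mL
Drug remaining = 30.77636 mL × 140 mcg/mL = 4308.691 mcg = 4.308691 mg

4.31 mg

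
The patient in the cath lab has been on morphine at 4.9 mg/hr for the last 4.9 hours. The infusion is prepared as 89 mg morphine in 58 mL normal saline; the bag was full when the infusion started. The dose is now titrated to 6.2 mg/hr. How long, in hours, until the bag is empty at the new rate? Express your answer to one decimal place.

Initial rate:
Concentration = 89 mg ÷ 58 mL = 1.534483 mg/mL
Rate = 4.9 mg/hr ÷ 1.534483 mg/mL = 3.193258 mL/hr
Volume infused so far = 3.193258 mL/hr × 4.9 hr = 15.64697 mL
Volume remaining = 58 − 15.64697 = 42.35303 mL
New rate:
Rate = 6.2 mg/hr ÷ 1.534483 mg/mL = 4.040449 mL/hr
Time remaining = 42.35303 mL ÷ 4.040449 mL/hr = 10.48226 hr

10.5 hours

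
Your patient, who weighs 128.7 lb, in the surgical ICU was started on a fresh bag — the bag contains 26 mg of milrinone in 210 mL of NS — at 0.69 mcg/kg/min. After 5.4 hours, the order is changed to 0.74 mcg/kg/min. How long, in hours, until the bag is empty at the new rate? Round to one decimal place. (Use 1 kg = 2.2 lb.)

5.0 hours

Initial rate:
Weight = 128.7 lb ÷ 2.2 lb/kg = 58.5 kg
Dose = 0.69 mcg/kg/min × 58.5 kg = 40.365 mcg/min
40.365 mcg/min × 60 min/hr = 2421.9 mcg/hr
Concentration = 26 mg ÷ 210 mL = 0.1238095 mg/mL = 123.8095 mcg/mL
Rate = 2421.9 mcg/hr ÷ 123.8095 mcg/mL = 19.5615 mL/hr
Volume infused so far = 19.5615 mL/hr × 5.4 hr = 105.6321 mL
Volume remaining = 210 − 105.6321 = 104.3679 mL
New rate:
Dose = 0.74 mcg/kg/min × 58.5 kg = 43.29 mcg/min
43.29 mcg/min × 60 min/hr = 2597.4 mcg/hr
Rate = 2597.4 mcg/hr ÷ 123.8095 mcg/mL = 20.979 mL/hr
Time remaining = 104.3679 mL ÷ 20.979 mL/hr = 4.974875 hr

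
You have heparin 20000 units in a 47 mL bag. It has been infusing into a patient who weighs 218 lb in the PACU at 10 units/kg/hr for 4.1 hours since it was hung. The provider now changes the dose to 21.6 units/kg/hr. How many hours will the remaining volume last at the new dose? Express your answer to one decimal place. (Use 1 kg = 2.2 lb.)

Initial rate:
Weight = 218 lb ÷ 2.2 lb/kg = 99.09091 kg
Dose = 10 units/kg/hr × 99.09091 kg = 990.9091 units/hr
Concentration = 20000 units ÷ 47 mL = 425.5319 units/mL
Rate = 990.9091 units/hr ÷ 425.5319 units/mL = 2.328636 mL/hr
Volume infused so far = 2.328636 mL/hr × 4.1 hr = 9.547409 mL
Volume remaining = 47 − 9.547409 = 37.45259 mL
New rate:
Dose = 21.6 units/kg/hr × 99.09091 kg = 2140.364 units/hr
Rate = 2140.364 units/hr ÷ 425.5319 units/mL = 5.029855 mL/hr
Time remaining = 37.45259 mL ÷ 5.029855 mL/hr = 7.446058 hr

7.4 hours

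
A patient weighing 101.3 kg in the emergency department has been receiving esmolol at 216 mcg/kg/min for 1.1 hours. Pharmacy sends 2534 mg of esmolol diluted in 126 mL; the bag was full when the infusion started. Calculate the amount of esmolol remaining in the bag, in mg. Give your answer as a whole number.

Dose = 216 mcg/kg/min × 101.3 kg = 21880.8 mcg/min
21880.8 mcg/min × 60 min/hr = 1312848 mcg/hr
Concentration = 2534 mg ÷ 126 mL = 20.11111 mg/mL = 20111.11 mcg/mL
Rate = 1312848 mcg/hr ÷ 20111.11 mcg/mL = 65.27973 mL/hr
Volume infused = 65.27973 mL/hr × 1.1 hr = 71.80771 mL
Volume remaining = 126 − 71.80771 = 54.19229 mL
Drug remaining = 54.19229 mL × 20111.11 mcg/mL = 1089867 mcg = 1089.867 mg

1090 mg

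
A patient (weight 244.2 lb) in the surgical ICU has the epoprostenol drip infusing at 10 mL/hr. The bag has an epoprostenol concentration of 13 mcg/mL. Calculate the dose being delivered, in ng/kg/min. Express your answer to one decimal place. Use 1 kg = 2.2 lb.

Weight = 244.2 lb ÷ 2.2 lb/kg = 111 kg
Concentration = 13 mcg/mL = 13000 ng/mL
Drug rate = 10 mL/hr × 13000 ng/mL = 130000 ng/hr
130000 ng/hr ÷ 60 min/hr = 2166.667 ng/min
2166.667 ng/min ÷ 111 kg = 19.51952 ng/kg/min

19.5 ng/kg/min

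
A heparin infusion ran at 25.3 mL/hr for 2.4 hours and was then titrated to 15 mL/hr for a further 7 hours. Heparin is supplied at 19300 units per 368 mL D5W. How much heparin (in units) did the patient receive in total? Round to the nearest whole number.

Concentration = 19300 units ÷ 368 mL = 52.44565 units/mL
Stage 1: 25.3 mL/hr × 2.4 hr = 60.72 mL → 60.72 mL × 52.44565 units/mL = 3184.5 units
Stage 2: 15 mL/hr × 7 hr = 105 mL → 105 mL × 52.44565 units/mL = 5506.793 units
Total = 3184.5 + 5506.793 = 8691.293 units

8691 units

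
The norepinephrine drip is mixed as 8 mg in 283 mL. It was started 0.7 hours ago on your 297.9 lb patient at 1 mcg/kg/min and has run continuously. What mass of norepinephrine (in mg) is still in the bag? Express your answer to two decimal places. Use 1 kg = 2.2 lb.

Weight = 297.9 lb ÷ 2.2 lb/kg = 135.4091 kg
Dose = 1 mcg/kg/min × 135.4091 kg = 135.4091 mcg/min
135.4091 mcg/min × 60 min/hr = 8124.545 mcg/hr
Concentration = 8 mg ÷ 283 mL = 0.02826855 mg/mL = 28.26855 mcg/mL
Rate = 8124.545 mcg/hr ÷ 28.26855 mcg/mL = 287.4058 mL/hr
Volume infused = 287.4058 mL/hr × 0.7 hr = 201.1841 mL
Volume remaining = 283 − 201.1841 = 81.81594 mL
Drug remaining = 81.81594 mL × 28.26855 mcg/mL = 2312.818 mcg = 2.312818 mg

2.31 mg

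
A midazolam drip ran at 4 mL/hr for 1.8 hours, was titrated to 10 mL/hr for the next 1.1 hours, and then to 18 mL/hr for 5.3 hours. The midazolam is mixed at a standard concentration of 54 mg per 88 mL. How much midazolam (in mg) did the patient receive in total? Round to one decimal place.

69.7 mg

Concentration = 54 mg ÷ 88 mL = 0.6136364 mg/mL
Stage 1: 4 mL/hr × 1.8 hr = 7.2 mL → 7.2 mL × 0.6136364 mg/mL = 4.418182 mg
Stage 2: 10 mL/hr × 1.1 hr = 11 mL → 11 mL × 0.6136364 mg/mL = 6.75 mg
Stage 3: 18 mL/hr × 5.3 hr = 95.4 mL → 95.4 mL × 0.6136364 mg/mL = 58.54091 mg
Total = 4.418182 + 6.75 + 58.54091 = 69.70909 mg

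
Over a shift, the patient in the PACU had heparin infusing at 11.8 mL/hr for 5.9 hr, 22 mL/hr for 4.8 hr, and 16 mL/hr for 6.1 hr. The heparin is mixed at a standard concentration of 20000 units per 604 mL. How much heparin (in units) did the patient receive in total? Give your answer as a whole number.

9034 units

Concentration = 20000 units ÷ 604 mL = 33.11258 units/mL
Stage 1: 11.8 mL/hr × 5.9 hr = 69.62 mL → 69.62 mL × 33.11258 units/mL = 2305.298 units
Stage 2: 22 mL/hr × 4.8 hr = 105.6 mL → 105.6 mL × 33.11258 units/mL = 3496.689 units
Stage 3: 16 mL/hr × 6.1 hr = 97.6 mL → 97.6 mL × 33.11258 units/mL = 3231.788 units
Total = 2305.298 + 3496.689 + 3231.788 = 9033.775 units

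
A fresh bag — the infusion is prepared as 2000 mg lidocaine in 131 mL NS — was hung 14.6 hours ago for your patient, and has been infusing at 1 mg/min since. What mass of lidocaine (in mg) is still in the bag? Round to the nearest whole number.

1 mg/min × 60 min/hr = 60 mg/hr
Concentration = 2000 mg ÷ 131 mL = 15.26718 mg/mL
Rate = 60 mg/hr ÷ 15.26718 mg/mL = 3.93 mL/hr
Volume infused = 3.93 mL/hr × 14.6 hr = 57.378 mL
Volume remaining = 131 − 57.378 = 73.622 mL
Drug remaining = 73.622 mL × 15.26718 mg/mL = 1124 mg

1124 mg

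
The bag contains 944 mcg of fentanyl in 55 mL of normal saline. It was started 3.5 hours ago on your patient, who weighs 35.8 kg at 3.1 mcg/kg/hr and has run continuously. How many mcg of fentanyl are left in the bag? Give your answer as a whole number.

556 mcg

Dose = 3.1 mcg/kg/hr × 35.8 kg = 110.98 mcg/hr
Concentration = 944 mcg ÷ 55 mL = 17.16364 mcg/mL
Rate = 110.98 mcg/hr ÷ 17.16364 mcg/mL = 6.465996 mL/hr
Volume infused = 6.465996 mL/hr × 3.5 hr = 22.63099 mL
Volume remaining = 55 − 22.63099 = 32.36901 mL
Drug remaining = 32.36901 mL × 17.16364 mcg/mL = 555.57 mcg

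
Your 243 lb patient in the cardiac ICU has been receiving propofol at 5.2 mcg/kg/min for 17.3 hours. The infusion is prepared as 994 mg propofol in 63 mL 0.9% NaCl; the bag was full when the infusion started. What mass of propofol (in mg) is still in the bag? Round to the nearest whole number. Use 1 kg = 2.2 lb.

398 mg

Weight = 243 lb ÷ 2.2 lb/kg = 110.4545 kg
Dose = 5.2 mcg/kg/min × 110.4545 kg = 574.3636 mcg/min
574.3636 mcg/min × 60 min/hr = 34461.82 mcg/hr
Concentration = 994 mg ÷ 63 mL = 15.77778 mg/mL = 15777.78 mcg/mL
Rate = 34461.82 mcg/hr ÷ 15777.78 mcg/mL = 2.1842 mL/hr
Volume infused = 2.1842 mL/hr × 17.3 hr = 37.78666 mL
Volume remaining = 63 − 37.78666 = 25.21334 mL
Drug remaining = 25.21334 mL × 15777.78 mcg/mL = 397810.5 mcg = 397.8105 mg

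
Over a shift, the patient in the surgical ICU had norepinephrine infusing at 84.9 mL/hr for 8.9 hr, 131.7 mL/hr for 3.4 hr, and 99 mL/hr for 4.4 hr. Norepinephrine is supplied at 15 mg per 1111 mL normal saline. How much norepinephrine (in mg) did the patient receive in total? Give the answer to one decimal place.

Concentration = 15 mg ÷ 1111 mL = 0.01350135 mg/mL
Stage 1: 84.9 mL/hr × 8.9 hr = 755.61 mL → 755.61 mL × 0.01350135 mg/mL = 10.20176 mg
Stage 2: 131.7 mL/hr × 3.4 hr = 447.78 mL → 447.78 mL × 0.01350135 mg/mL = 6.045635 mg
Stage 3: 99 mL/hr × 4.4 hr = 435.6 mL → 435.6 mL × 0.01350135 mg/mL = 5.881188 mg
Total = 10.20176 + 6.045635 + 5.881188 = 22.12858 mg

22.1 mg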